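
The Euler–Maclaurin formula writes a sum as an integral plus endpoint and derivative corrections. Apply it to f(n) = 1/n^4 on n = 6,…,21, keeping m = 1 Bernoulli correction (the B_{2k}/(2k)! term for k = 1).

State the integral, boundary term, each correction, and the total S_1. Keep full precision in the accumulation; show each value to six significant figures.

∫_6^21 1/x^4 dx evaluates to 0.00150722.
Endpoint term: (f(6) + f(21))/2 = (0.000771605 + 5.14189e-06)/2 = 0.000388373.
Running total after boundary: 0.00189559.
k=1: B_{2}/(2)! × [f^{(1)}(21) − f^{(1)}(6)] = 1/12 × (-9.79408e-07 − (-0.000514403)) = 4.27853e-05.

S_1 ≈ 0.00193838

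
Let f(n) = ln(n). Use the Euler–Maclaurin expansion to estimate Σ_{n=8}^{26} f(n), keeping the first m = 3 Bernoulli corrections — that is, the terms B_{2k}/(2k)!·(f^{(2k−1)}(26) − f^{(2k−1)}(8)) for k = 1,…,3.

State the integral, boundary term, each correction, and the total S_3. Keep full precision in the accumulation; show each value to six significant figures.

S_3 ≈ 52.7365

∫_8^26 ln(x) dx evaluates to 50.0750.
½[f(8) + f(26)] = ½[2.07944 + 3.25810] = 2.66877.
Integral + boundary = 52.7437.
Correction k=1: B_{2}/2! · (f^{(1)}(26) − f^{(1)}(8)) = 1/12 · (0.0384615 − 0.125000) = -0.00721154.
After k=1: 52.7365.
Correction k=2: B_{4}/4! · (f^{(3)}(26) − f^{(3)}(8)) = −1/720 · (0.000113792 − 0.00390625) = 5.26730e-06.
After k=2: 52.7365.
Correction k=3: B_{6}/6! · (f^{(5)}(26) − f^{(5)}(8)) = 1/30240 · (2.01997e-06 − 0.000732422) = -2.41535e-08.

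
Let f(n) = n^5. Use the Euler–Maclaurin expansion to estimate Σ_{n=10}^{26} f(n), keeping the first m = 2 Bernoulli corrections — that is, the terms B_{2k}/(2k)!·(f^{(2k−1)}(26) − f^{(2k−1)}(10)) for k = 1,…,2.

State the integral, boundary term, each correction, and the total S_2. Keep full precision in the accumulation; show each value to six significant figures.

S_2 ≈ 5.74962e+07

∫_10^26 x^5 dx evaluates to 5.13193e+07.
Endpoint term: (f(10) + f(26))/2 = (100000 + 1.18814e+07)/2 = 5.99069e+06.
So far: 5.73100e+07.
k=1: B_{2}/(2)! × [f^{(1)}(26) − f^{(1)}(10)] = 1/12 × (2.28488e+06 − 50000.0) = 186240.
After k=1: 5.74962e+07.
k=2: B_{4}/(4)! × [f^{(3)}(26) − f^{(3)}(10)] = −1/720 × (40560.0 − 6000.00) = -48.0000.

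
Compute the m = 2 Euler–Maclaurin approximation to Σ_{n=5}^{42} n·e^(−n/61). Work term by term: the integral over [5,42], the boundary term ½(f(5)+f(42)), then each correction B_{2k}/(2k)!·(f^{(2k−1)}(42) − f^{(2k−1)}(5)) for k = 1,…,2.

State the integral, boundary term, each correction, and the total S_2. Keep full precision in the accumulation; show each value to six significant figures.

S_2 ≈ 565.901

The integral term ∫_5^42 x·e^(−x/61) dx = 553.107.
Endpoint term: (f(5) + f(42))/2 = (4.60651 + 21.0973)/2 = 12.8519.
Integral + boundary = 565.959.
k=1: B_{2}/(2)! × [f^{(1)}(42) − f^{(1)}(5)] = 1/12 × (0.156459 − 0.845786) = -0.0574439.
After k=1: 565.901.
k=2: B_{4}/(4)! × [f^{(3)}(42) − f^{(3)}(5)] = −1/720 × (0.000312038 − 0.000722491) = 5.70074e-07.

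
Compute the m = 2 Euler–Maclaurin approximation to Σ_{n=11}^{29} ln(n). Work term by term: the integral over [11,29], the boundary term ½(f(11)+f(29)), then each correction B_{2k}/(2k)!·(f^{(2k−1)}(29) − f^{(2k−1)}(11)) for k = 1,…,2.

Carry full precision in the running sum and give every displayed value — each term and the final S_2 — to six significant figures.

The integral term ∫_11^29 ln(x) dx = 53.2747.
Endpoint term: (f(11) + f(29))/2 = (2.39790 + 3.36730)/2 = 2.88260.
Running total after boundary: 56.1573.
k=1: B_{2}/(2)! × [f^{(1)}(29) − f^{(1)}(11)] = 1/12 × (0.0344828 − 0.0909091) = -0.00470219.
After k=1: 56.1526.
k=2: B_{4}/(4)! × [f^{(3)}(29) − f^{(3)}(11)] = −1/720 × (8.20042e-05 − 0.00150263) = 1.97309e-06.

S_2 ≈ 56.1526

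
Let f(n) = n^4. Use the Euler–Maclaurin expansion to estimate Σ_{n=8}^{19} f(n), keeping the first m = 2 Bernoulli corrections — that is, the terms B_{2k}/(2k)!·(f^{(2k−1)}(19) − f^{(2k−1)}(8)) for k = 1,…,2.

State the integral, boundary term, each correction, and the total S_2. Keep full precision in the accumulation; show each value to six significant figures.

S_2 ≈ 557990

Integral: ∫_8^19 x^4 dx = 488666.
Boundary: ½(f(8) + f(19)) = ½(4096.00 + 130321) = 67208.5.
So far: 555875.
Order-1 term: 1/12 · (27436.0 − 2048.00) = 2115.67.
Partial sum through k=1: 557990.
Order-2 term: −1/720 · (456.000 − 192.000) = -0.366667.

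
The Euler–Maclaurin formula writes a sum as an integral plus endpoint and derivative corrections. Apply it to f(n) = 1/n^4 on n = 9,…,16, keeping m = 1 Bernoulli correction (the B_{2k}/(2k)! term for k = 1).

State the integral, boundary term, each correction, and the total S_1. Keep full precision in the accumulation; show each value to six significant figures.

The integral term ∫_9^16 1/x^4 dx = 0.000375867.
½[f(9) + f(16)] = ½[0.000152416 + 1.52588e-05] = 8.38373e-05.
Integral + boundary = 0.000459704.
Order-1 term: 1/12 · (-3.81470e-06 − (-6.77404e-05)) = 5.32714e-06.

S_1 ≈ 0.000465032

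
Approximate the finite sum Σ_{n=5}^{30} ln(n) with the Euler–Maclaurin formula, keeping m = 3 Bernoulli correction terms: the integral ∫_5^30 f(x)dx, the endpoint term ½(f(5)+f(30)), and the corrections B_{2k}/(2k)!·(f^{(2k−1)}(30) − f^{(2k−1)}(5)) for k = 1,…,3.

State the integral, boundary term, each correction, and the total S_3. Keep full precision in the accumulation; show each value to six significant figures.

The integral term ∫_5^30 ln(x) dx = 68.9887.
½[f(5) + f(30)] = ½[1.60944 + 3.40120] = 2.50532.
Integral + boundary = 71.4940.
Order-1 term: 1/12 · (0.0333333 − 0.200000) = -0.0138889.
Partial sum through k=1: 71.4802.
Order-2 term: −1/720 · (7.40741e-05 − 0.0160000) = 2.21193e-05.
Partial sum through k=2: 71.4802.
Order-3 term: 1/30240 · (9.87654e-07 − 0.00768000) = -2.53936e-07.

S_3 ≈ 71.4802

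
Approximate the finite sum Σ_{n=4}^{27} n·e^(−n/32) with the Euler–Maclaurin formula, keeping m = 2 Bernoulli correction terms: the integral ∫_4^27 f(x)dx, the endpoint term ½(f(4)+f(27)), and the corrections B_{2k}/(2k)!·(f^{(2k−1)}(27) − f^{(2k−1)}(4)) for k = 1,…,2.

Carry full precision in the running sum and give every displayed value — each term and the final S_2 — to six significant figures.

S_2 ≈ 212.130

Integral: ∫_4^27 x·e^(−x/32) dx = 204.618.
Boundary: ½(f(4) + f(27)) = ½(3.52999 + 11.6126) = 7.57127.
Integral + boundary = 212.189.
k=1: B_{2}/(2)! × [f^{(1)}(27) − f^{(1)}(4)] = 1/12 × (0.0672023 − 0.772185) = -0.0587485.
Partial sum through k=1: 212.130.
k=2: B_{4}/(4)! × [f^{(3)}(27) − f^{(3)}(4)] = −1/720 × (0.000905656 − 0.00247771) = 2.18341e-06.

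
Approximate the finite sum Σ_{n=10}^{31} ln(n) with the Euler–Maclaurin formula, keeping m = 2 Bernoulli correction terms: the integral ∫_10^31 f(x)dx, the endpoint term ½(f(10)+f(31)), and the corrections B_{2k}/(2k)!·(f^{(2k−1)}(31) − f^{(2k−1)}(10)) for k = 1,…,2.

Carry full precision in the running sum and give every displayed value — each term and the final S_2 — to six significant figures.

The integral term ∫_10^31 ln(x) dx = 62.4278.
½[f(10) + f(31)] = ½[2.30259 + 3.43399] = 2.86829.
So far: 65.2960.
Order-1 term: 1/12 · (0.0322581 − 0.100000) = -0.00564516.
Running total after k=1: 65.2904.
Order-2 term: −1/720 · (6.71344e-05 − 0.00200000) = 2.68454e-06.

S_2 ≈ 65.2904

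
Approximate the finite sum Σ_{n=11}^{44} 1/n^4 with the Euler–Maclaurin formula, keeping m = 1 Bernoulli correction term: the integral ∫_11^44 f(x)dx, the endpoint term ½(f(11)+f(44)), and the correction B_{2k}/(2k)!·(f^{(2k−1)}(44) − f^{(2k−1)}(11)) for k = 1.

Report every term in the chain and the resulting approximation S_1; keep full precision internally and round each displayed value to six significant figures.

S_1 ≈ 0.000282877

The integral term ∫_11^44 1/x^4 dx = 0.000246525.
½[f(11) + f(44)] = ½[6.83013e-05 + 2.66802e-07] = 3.42841e-05.
Integral + boundary = 0.000280809.
Order-1 term: 1/12 · (-2.42547e-08 − (-2.48369e-05)) = 2.06772e-06.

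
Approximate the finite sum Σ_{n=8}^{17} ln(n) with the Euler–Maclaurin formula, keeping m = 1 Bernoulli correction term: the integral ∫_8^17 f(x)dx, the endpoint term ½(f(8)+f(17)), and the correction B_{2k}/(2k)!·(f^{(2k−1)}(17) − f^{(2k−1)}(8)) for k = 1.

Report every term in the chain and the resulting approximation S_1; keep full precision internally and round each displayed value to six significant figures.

Integral: ∫_8^17 ln(x) dx = 22.5291.
Endpoint term: (f(8) + f(17))/2 = (2.07944 + 2.83321)/2 = 2.45633.
Running total after boundary: 24.9854.
Order-1 term: 1/12 · (0.0588235 − 0.125000) = -0.00551471.

S_1 ≈ 24.9799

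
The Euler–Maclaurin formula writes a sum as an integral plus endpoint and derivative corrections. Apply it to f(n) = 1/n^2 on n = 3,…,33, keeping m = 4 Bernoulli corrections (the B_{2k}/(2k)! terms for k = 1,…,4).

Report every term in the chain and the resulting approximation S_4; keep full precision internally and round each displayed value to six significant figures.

S_4 ≈ 0.365085

The integral term ∫_3^33 1/x^2 dx = 0.303030.
Boundary: ½(f(3) + f(33)) = ½(0.111111 + 0.000918274) = 0.0560147.
Running total after boundary: 0.359045.
Correction k=1: B_{2}/2! · (f^{(1)}(33) − f^{(1)}(3)) = 1/12 · (-5.56529e-05 − (-0.0740741)) = 0.00616820.
Running total after k=1: 0.365213.
Correction k=2: B_{4}/4! · (f^{(3)}(33) − f^{(3)}(3)) = −1/720 · (-6.13256e-07 − (-0.0987654)) = -0.000137173.
Running total after k=2: 0.365076.
Correction k=3: B_{6}/6! · (f^{(5)}(33) − f^{(5)}(3)) = 1/30240 · (-1.68941e-08 − (-0.329218)) = 1.08868e-05.
Running total after k=3: 0.365087.
Correction k=4: B_{8}/8! · (f^{(7)}(33) − f^{(7)}(3)) = −1/1209600 · (-8.68750e-10 − (-2.04847)) = -1.69351e-06.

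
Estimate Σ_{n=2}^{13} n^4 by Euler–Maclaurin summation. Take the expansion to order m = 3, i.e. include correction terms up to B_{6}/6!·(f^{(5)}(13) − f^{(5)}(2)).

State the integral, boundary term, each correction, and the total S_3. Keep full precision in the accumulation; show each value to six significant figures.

Integral: ∫_2^13 x^4 dx = 74252.2.
½[f(2) + f(13)] = ½[16.0000 + 28561.0] = 14288.5.
Running total after boundary: 88540.7.
Correction k=1: B_{2}/2! · (f^{(1)}(13) − f^{(1)}(2)) = 1/12 · (8788.00 − 32.0000) = 729.667.
Partial sum through k=1: 89270.4.
Correction k=2: B_{4}/4! · (f^{(3)}(13) − f^{(3)}(2)) = −1/720 · (312.000 − 48.0000) = -0.366667.
Partial sum through k=2: 89270.0.
Correction k=3: B_{6}/6! · (f^{(5)}(13) − f^{(5)}(2)) = 1/30240 · (0.00000 − 0.00000) = 0.00000.

S_3 ≈ 89270.0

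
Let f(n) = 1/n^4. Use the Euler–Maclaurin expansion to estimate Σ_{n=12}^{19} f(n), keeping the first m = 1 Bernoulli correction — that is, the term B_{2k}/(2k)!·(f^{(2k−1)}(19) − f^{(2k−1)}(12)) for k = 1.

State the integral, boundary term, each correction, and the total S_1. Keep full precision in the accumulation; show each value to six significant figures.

S_1 ≈ 0.000173458

Integral: ∫_12^19 1/x^4 dx = 0.000144303.
½[f(12) + f(19)] = ½[4.82253e-05 + 7.67336e-06] = 2.79493e-05.
Running total after boundary: 0.000172253.
Correction k=1: B_{2}/2! · (f^{(1)}(19) − f^{(1)}(12)) = 1/12 · (-1.61544e-06 − (-1.60751e-05)) = 1.20497e-06.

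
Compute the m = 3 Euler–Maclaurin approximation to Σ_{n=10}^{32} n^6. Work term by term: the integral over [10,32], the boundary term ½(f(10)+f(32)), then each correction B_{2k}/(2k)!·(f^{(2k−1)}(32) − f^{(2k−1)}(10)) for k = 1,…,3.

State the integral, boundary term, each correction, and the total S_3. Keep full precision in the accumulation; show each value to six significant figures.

The integral term ∫_10^32 x^6 dx = 4.90711e+09.
½[f(10) + f(32)] = ½[1.00000e+06 + 1.07374e+09] = 5.37371e+08.
So far: 5.44448e+09.
Order-1 term: 1/12 · (2.01327e+08 − 600000) = 1.67272e+07.
Partial sum through k=1: 5.46120e+09.
Order-2 term: −1/720 · (3.93216e+06 − 120000) = -5294.67.
Partial sum through k=2: 5.46120e+09.
Order-3 term: 1/30240 · (23040.0 − 7200.00) = 0.523810.

S_3 ≈ 5.46120e+09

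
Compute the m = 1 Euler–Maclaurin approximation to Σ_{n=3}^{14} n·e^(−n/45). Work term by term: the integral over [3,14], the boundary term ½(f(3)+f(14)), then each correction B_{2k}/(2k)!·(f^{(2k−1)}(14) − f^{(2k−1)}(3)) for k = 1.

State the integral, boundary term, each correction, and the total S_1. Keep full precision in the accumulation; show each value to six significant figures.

Integral: ∫_3^14 x·e^(−x/45) dx = 75.5559.
Boundary: ½(f(3) + f(14)) = ½(2.80652 + 10.2569) = 6.53169.
So far: 82.0876.
Correction k=1: B_{2}/2! · (f^{(1)}(14) − f^{(1)}(3)) = 1/12 · (0.504702 − 0.873140) = -0.0307031.

S_1 ≈ 82.0569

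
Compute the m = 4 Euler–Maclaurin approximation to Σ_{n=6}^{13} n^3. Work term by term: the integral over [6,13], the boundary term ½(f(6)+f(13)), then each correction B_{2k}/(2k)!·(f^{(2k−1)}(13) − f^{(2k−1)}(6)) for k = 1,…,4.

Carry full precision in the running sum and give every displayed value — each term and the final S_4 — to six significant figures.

S_4 ≈ 8056.00

Integral: ∫_6^13 x^3 dx = 6816.25.
Endpoint term: (f(6) + f(13))/2 = (216.000 + 2197.00)/2 = 1206.50.
So far: 8022.75.
Correction k=1: B_{2}/2! · (f^{(1)}(13) − f^{(1)}(6)) = 1/12 · (507.000 − 108.000) = 33.2500.
After k=1: 8056.00.
Correction k=2: B_{4}/4! · (f^{(3)}(13) − f^{(3)}(6)) = −1/720 · (6.00000 − 6.00000) = 0.00000.
After k=2: 8056.00.
Correction k=3: B_{6}/6! · (f^{(5)}(13) − f^{(5)}(6)) = 1/30240 · (0.00000 − 0.00000) = 0.00000.
After k=3: 8056.00.
Correction k=4: B_{8}/8! · (f^{(7)}(13) − f^{(7)}(6)) = −1/1209600 · (0.00000 − 0.00000) = 0.00000.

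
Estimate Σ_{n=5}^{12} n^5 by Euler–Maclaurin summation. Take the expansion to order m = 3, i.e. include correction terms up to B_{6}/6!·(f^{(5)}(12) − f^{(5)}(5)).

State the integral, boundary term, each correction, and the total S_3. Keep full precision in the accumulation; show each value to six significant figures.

S_3 ≈ 629408

The integral term ∫_5^12 x^5 dx = 495060.
½[f(5) + f(12)] = ½[3125.00 + 248832] = 125978.
Integral + boundary = 621038.
Order-1 term: 1/12 · (103680 − 3125.00) = 8379.58.
After k=1: 629418.
Order-2 term: −1/720 · (8640.00 − 1500.00) = -9.91667.
After k=2: 629408.
Order-3 term: 1/30240 · (120.000 − 120.000) = 0.00000.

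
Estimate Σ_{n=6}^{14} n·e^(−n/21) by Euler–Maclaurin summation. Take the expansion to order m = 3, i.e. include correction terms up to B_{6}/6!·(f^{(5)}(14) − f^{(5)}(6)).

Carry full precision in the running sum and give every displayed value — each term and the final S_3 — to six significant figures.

S_3 ≈ 54.5439

The integral term ∫_6^14 x·e^(−x/21) dx = 48.7260.
Boundary: ½(f(6) + f(14)) = ½(4.50886 + 7.18784) = 5.84835.
Integral + boundary = 54.5744.
Order-1 term: 1/12 · (0.171139 − 0.536769) = -0.0304692.
After k=1: 54.5439.
Order-2 term: −1/720 · (0.00271649 − 0.00462522) = 2.65102e-06.
After k=2: 54.5439.
Order-3 term: 1/30240 · (1.14397e-05 − 1.82161e-05) = -2.24086e-10.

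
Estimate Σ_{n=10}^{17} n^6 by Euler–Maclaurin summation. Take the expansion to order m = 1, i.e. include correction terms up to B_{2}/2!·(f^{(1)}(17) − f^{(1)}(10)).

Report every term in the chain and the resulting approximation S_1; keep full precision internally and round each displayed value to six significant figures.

S_1 ≈ 7.04200e+07

The integral term ∫_10^17 x^6 dx = 5.71912e+07.
Boundary: ½(f(10) + f(17)) = ½(1.00000e+06 + 2.41376e+07) = 1.25688e+07.
Integral + boundary = 6.97600e+07.
k=1: B_{2}/(2)! × [f^{(1)}(17) − f^{(1)}(10)] = 1/12 × (8.51914e+06 − 600000) = 659928.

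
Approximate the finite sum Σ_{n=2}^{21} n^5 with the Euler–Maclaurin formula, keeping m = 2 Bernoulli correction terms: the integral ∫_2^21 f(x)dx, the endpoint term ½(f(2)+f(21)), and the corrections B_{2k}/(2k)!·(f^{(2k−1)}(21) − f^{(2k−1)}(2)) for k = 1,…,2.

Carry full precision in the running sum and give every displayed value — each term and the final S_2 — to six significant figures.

S_2 ≈ 1.64174e+07

The integral term ∫_2^21 x^5 dx = 1.42943e+07.
Boundary: ½(f(2) + f(21)) = ½(32.0000 + 4.08410e+06) = 2.04207e+06.
Integral + boundary = 1.63364e+07.
k=1: B_{2}/(2)! × [f^{(1)}(21) − f^{(1)}(2)] = 1/12 × (972405 − 80.0000) = 81027.1.
Partial sum through k=1: 1.64174e+07.
k=2: B_{4}/(4)! × [f^{(3)}(21) − f^{(3)}(2)] = −1/720 × (26460.0 − 240.000) = -36.4167.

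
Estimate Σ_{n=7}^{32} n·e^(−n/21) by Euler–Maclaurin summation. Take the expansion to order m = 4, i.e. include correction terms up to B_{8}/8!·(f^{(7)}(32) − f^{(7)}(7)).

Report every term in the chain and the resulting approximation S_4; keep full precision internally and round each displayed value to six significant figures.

S_4 ≈ 184.764

The integral term ∫_7^32 x·e^(−x/21) dx = 178.820.
Endpoint term: (f(7) + f(32))/2 = (5.01572 + 6.97217)/2 = 5.99394.
Running total after boundary: 184.814.
Order-1 term: 1/12 · (-0.114128 − 0.477688) = -0.0493179.
After k=1: 184.764.
Order-2 term: −1/720 · (0.000729326 − 0.00433277) = 5.00478e-06.
After k=2: 184.764.
Order-3 term: 1/30240 · (3.89443e-06 − 1.71935e-05) = -4.39785e-10.
After k=3: 184.764.
Order-4 term: −1/1209600 · (1.39117e-08 − 5.56965e-08) = 3.45443e-14.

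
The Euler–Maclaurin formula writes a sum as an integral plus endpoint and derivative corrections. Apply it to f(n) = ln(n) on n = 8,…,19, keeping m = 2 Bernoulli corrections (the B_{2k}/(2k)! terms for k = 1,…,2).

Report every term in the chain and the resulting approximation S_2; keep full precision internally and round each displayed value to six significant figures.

∫_8^19 ln(x) dx evaluates to 28.3088.
Endpoint term: (f(8) + f(19))/2 = (2.07944 + 2.94444)/2 = 2.51194.
Integral + boundary = 30.8207.
Correction k=1: B_{2}/2! · (f^{(1)}(19) − f^{(1)}(8)) = 1/12 · (0.0526316 − 0.125000) = -0.00603070.
Running total after k=1: 30.8147.
Correction k=2: B_{4}/4! · (f^{(3)}(19) − f^{(3)}(8)) = −1/720 · (0.000291588 − 0.00390625) = 5.02036e-06.

S_2 ≈ 30.8147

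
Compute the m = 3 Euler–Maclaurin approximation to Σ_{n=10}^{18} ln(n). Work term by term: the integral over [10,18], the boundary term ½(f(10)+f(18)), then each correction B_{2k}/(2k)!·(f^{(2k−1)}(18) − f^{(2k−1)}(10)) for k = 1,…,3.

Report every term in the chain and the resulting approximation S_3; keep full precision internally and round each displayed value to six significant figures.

S_3 ≈ 23.5936

The integral term ∫_10^18 ln(x) dx = 21.0008.
Boundary: ½(f(10) + f(18)) = ½(2.30259 + 2.89037) = 2.59648.
So far: 23.5973.
k=1: B_{2}/(2)! × [f^{(1)}(18) − f^{(1)}(10)] = 1/12 × (0.0555556 − 0.100000) = -0.00370370.
Running total after k=1: 23.5936.
k=2: B_{4}/(4)! × [f^{(3)}(18) − f^{(3)}(10)] = −1/720 × (0.000342936 − 0.00200000) = 2.30148e-06.
Running total after k=2: 23.5936.
k=3: B_{6}/(6)! × [f^{(5)}(18) − f^{(5)}(10)] = 1/30240 × (1.27013e-05 − 0.000240000) = -7.51649e-09.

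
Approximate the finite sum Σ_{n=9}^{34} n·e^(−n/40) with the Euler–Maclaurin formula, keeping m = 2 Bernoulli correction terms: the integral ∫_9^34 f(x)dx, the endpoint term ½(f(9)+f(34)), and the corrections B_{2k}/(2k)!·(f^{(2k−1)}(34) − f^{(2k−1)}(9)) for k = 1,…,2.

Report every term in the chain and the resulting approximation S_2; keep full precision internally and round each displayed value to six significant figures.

∫_9^34 x·e^(−x/40) dx evaluates to 299.944.
Endpoint term: (f(9) + f(34))/2 = (7.18665 + 14.5321)/2 = 10.8594.
So far: 310.803.
Order-1 term: 1/12 · (0.0641122 − 0.618850) = -0.0462282.
After k=1: 310.757.
Order-2 term: −1/720 · (0.000574339 − 0.00138493) = 1.12582e-06.

S_2 ≈ 310.757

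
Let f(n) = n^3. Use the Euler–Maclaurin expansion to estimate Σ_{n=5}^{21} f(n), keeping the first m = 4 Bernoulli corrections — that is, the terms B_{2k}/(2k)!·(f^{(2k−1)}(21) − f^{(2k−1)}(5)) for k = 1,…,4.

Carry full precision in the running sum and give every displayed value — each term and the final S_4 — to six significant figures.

S_4 ≈ 53261.0

The integral term ∫_5^21 x^3 dx = 48464.0.
½[f(5) + f(21)] = ½[125.000 + 9261.00] = 4693.00.
So far: 53157.0.
Correction k=1: B_{2}/2! · (f^{(1)}(21) − f^{(1)}(5)) = 1/12 · (1323.00 − 75.0000) = 104.000.
After k=1: 53261.0.
Correction k=2: B_{4}/4! · (f^{(3)}(21) − f^{(3)}(5)) = −1/720 · (6.00000 − 6.00000) = 0.00000.
After k=2: 53261.0.
Correction k=3: B_{6}/6! · (f^{(5)}(21) − f^{(5)}(5)) = 1/30240 · (0.00000 − 0.00000) = 0.00000.
After k=3: 53261.0.
Correction k=4: B_{8}/8! · (f^{(7)}(21) − f^{(7)}(5)) = −1/1209600 · (0.00000 − 0.00000) = 0.00000.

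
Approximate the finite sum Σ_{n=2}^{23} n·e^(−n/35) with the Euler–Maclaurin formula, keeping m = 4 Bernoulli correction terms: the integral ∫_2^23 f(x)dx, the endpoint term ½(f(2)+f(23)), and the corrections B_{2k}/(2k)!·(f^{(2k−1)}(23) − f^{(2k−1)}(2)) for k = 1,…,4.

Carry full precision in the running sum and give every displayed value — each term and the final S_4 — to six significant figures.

S_4 ≈ 177.710

Integral: ∫_2^23 x·e^(−x/35) dx = 170.864.
Boundary: ½(f(2) + f(23)) = ½(1.88892 + 11.9216) = 6.90526.
So far: 177.770.
Order-1 term: 1/12 · (0.177713 − 0.890490) = -0.0593981.
After k=1: 177.710.
Order-2 term: −1/720 · (0.000991325 − 0.00226890) = 1.77442e-06.
After k=2: 177.710.
Order-3 term: 1/30240 · (1.50006e-06 − 3.11092e-06) = -5.32691e-11.
After k=3: 177.710.
Order-4 term: −1/1209600 · (1.78848e-09 − 3.56708e-09) = 1.47041e-15.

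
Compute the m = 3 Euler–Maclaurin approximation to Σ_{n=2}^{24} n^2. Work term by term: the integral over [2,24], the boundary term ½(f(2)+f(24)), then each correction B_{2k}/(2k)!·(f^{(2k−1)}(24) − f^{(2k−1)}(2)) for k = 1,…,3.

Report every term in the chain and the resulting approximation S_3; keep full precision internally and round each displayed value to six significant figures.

S_3 ≈ 4899.00

The integral term ∫_2^24 x^2 dx = 4605.33.
Boundary: ½(f(2) + f(24)) = ½(4.00000 + 576.000) = 290.000.
Running total after boundary: 4895.33.
k=1: B_{2}/(2)! × [f^{(1)}(24) − f^{(1)}(2)] = 1/12 × (48.0000 − 4.00000) = 3.66667.
Running total after k=1: 4899.00.
k=2: B_{4}/(4)! × [f^{(3)}(24) − f^{(3)}(2)] = −1/720 × (0.00000 − 0.00000) = 0.00000.
Running total after k=2: 4899.00.
k=3: B_{6}/(6)! × [f^{(5)}(24) − f^{(5)}(2)] = 1/30240 × (0.00000 − 0.00000) = 0.00000.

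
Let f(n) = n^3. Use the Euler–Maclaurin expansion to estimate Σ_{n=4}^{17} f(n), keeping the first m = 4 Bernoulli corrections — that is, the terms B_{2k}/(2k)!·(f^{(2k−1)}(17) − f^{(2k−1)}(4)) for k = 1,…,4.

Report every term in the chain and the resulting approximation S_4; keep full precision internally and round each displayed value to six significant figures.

S_4 ≈ 23373.0

The integral term ∫_4^17 x^3 dx = 20816.2.
½[f(4) + f(17)] = ½[64.0000 + 4913.00] = 2488.50.
Integral + boundary = 23304.8.
Correction k=1: B_{2}/2! · (f^{(1)}(17) − f^{(1)}(4)) = 1/12 · (867.000 − 48.0000) = 68.2500.
After k=1: 23373.0.
Correction k=2: B_{4}/4! · (f^{(3)}(17) − f^{(3)}(4)) = −1/720 · (6.00000 − 6.00000) = 0.00000.
After k=2: 23373.0.
Correction k=3: B_{6}/6! · (f^{(5)}(17) − f^{(5)}(4)) = 1/30240 · (0.00000 − 0.00000) = 0.00000.
After k=3: 23373.0.
Correction k=4: B_{8}/8! · (f^{(7)}(17) − f^{(7)}(4)) = −1/1209600 · (0.00000 − 0.00000) = 0.00000.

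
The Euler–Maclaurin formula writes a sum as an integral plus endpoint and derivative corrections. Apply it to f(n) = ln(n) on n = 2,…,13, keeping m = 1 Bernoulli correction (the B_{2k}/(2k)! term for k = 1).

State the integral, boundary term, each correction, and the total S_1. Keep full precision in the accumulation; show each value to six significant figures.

S_1 ≈ 22.5518

∫_2^13 ln(x) dx evaluates to 20.9580.
Boundary: ½(f(2) + f(13)) = ½(0.693147 + 2.56495) = 1.62905.
Running total after boundary: 22.5871.
k=1: B_{2}/(2)! × [f^{(1)}(13) − f^{(1)}(2)] = 1/12 × (0.0769231 − 0.500000) = -0.0352564.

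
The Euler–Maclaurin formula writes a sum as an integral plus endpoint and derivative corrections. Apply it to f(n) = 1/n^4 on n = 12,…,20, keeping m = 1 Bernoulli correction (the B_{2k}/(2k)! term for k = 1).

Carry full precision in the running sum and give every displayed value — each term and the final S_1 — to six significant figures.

S_1 ≈ 0.000179708

The integral term ∫_12^20 1/x^4 dx = 0.000151235.
½[f(12) + f(20)] = ½[4.82253e-05 + 6.25000e-06] = 2.72377e-05.
Running total after boundary: 0.000178472.
Correction k=1: B_{2}/2! · (f^{(1)}(20) − f^{(1)}(12)) = 1/12 · (-1.25000e-06 − (-1.60751e-05)) = 1.23543e-06.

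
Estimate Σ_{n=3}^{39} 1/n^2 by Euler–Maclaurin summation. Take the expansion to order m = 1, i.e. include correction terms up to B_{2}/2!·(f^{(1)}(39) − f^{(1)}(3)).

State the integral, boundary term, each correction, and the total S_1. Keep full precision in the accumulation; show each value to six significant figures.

The integral term ∫_3^39 1/x^2 dx = 0.307692.
Boundary: ½(f(3) + f(39)) = ½(0.111111 + 0.000657462) = 0.0558843.
Integral + boundary = 0.363577.
k=1: B_{2}/(2)! × [f^{(1)}(39) − f^{(1)}(3)] = 1/12 × (-3.37160e-05 − (-0.0740741)) = 0.00617003.

S_1 ≈ 0.369747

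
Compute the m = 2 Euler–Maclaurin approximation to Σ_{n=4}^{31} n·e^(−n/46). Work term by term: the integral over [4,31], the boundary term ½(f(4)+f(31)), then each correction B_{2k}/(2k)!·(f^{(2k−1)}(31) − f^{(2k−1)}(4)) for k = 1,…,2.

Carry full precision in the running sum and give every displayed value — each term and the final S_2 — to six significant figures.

The integral term ∫_4^31 x·e^(−x/46) dx = 303.056.
Boundary: ½(f(4) + f(31)) = ½(3.66687 + 15.8010) = 9.73394.
Running total after boundary: 312.790.
Order-1 term: 1/12 · (0.166210 − 0.837002) = -0.0558994.
Running total after k=1: 312.734.
Order-2 term: −1/720 · (0.000560317 − 0.00126202) = 9.74589e-07.

S_2 ≈ 312.734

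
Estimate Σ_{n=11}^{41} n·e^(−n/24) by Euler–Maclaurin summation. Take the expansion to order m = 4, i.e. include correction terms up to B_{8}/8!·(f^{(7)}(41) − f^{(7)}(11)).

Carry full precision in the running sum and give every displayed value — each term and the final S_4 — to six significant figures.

Integral: ∫_11^41 x·e^(−x/24) dx = 248.542.
Endpoint term: (f(11) + f(41))/2 = (6.95570 + 7.42787)/2 = 7.19179.
Integral + boundary = 255.733.
Order-1 term: 1/12 · (-0.128327 − 0.342516) = -0.0392369.
Running total after k=1: 255.694.
Order-2 term: −1/720 · (0.000406264 − 0.00279026) = 3.31110e-06.
Running total after k=2: 255.694.
Order-3 term: 1/30240 · (1.79743e-06 − 8.65603e-06) = -2.26806e-10.
Running total after k=3: 255.694.
Order-4 term: −1/1209600 · (5.01655e-09 − 2.16456e-08) = 1.37475e-14.

S_4 ≈ 255.694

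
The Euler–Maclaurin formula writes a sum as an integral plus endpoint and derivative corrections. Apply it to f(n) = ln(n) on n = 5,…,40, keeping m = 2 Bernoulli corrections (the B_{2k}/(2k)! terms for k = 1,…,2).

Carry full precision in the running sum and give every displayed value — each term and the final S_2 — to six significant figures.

Integral: ∫_5^40 ln(x) dx = 104.508.
Boundary: ½(f(5) + f(40)) = ½(1.60944 + 3.68888) = 2.64916.
So far: 107.157.
Correction k=1: B_{2}/2! · (f^{(1)}(40) − f^{(1)}(5)) = 1/12 · (0.0250000 − 0.200000) = -0.0145833.
Running total after k=1: 107.143.
Correction k=2: B_{4}/4! · (f^{(3)}(40) − f^{(3)}(5)) = −1/720 · (3.12500e-05 − 0.0160000) = 2.21788e-05.

S_2 ≈ 107.143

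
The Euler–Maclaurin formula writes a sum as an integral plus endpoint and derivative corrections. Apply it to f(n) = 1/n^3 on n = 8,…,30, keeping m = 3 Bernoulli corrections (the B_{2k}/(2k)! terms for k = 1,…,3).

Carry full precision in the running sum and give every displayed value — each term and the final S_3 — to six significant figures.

∫_8^30 1/x^3 dx evaluates to 0.00725694.
Endpoint term: (f(8) + f(30))/2 = (0.00195312 + 3.70370e-05)/2 = 0.000995081.
Integral + boundary = 0.00825203.
Correction k=1: B_{2}/2! · (f^{(1)}(30) − f^{(1)}(8)) = 1/12 · (-3.70370e-06 − (-0.000732422)) = 6.07265e-05.
Running total after k=1: 0.00831275.
Correction k=2: B_{4}/4! · (f^{(3)}(30) − f^{(3)}(8)) = −1/720 · (-8.23045e-08 − (-0.000228882)) = -3.17777e-07.
Running total after k=2: 0.00831243.
Correction k=3: B_{6}/6! · (f^{(5)}(30) − f^{(5)}(8)) = 1/30240 · (-3.84088e-09 − (-0.000150204)) = 4.96693e-09.

S_3 ≈ 0.00831244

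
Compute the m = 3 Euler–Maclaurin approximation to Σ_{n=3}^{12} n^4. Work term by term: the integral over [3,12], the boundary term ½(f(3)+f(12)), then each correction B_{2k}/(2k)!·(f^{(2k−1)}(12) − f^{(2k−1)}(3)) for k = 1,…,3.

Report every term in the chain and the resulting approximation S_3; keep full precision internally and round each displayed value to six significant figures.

Integral: ∫_3^12 x^4 dx = 49717.8.
Endpoint term: (f(3) + f(12))/2 = (81.0000 + 20736.0)/2 = 10408.5.
Running total after boundary: 60126.3.
Order-1 term: 1/12 · (6912.00 − 108.000) = 567.000.
Partial sum through k=1: 60693.3.
Order-2 term: −1/720 · (288.000 − 72.0000) = -0.300000.
Partial sum through k=2: 60693.0.
Order-3 term: 1/30240 · (0.00000 − 0.00000) = 0.00000.

S_3 ≈ 60693.0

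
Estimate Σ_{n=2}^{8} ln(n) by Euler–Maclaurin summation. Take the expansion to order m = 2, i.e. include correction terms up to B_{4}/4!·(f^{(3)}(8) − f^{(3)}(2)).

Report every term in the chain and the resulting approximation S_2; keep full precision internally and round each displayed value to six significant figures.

The integral term ∫_2^8 ln(x) dx = 9.24924.
½[f(2) + f(8)] = ½[0.693147 + 2.07944] = 1.38629.
Running total after boundary: 10.6355.
Order-1 term: 1/12 · (0.125000 − 0.500000) = -0.0312500.
After k=1: 10.6043.
Order-2 term: −1/720 · (0.00390625 − 0.250000) = 0.000341797.

S_2 ≈ 10.6046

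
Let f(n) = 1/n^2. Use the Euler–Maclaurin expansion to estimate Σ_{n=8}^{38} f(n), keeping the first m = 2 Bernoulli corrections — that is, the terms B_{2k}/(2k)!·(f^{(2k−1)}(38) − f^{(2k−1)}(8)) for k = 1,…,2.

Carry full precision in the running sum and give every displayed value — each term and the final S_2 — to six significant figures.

S_2 ≈ 0.107164

The integral term ∫_8^38 1/x^2 dx = 0.0986842.
Boundary: ½(f(8) + f(38)) = ½(0.0156250 + 0.000692521) = 0.00815876.
So far: 0.106843.
Order-1 term: 1/12 · (-3.64485e-05 − (-0.00390625)) = 0.000322483.
Running total after k=1: 0.107165.
Order-2 term: −1/720 · (-3.02896e-07 − (-0.000732422)) = -1.01683e-06.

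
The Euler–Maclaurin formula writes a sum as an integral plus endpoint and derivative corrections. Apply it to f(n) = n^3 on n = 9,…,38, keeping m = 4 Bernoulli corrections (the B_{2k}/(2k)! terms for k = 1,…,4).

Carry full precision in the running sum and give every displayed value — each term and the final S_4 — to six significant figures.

S_4 ≈ 547785

The integral term ∫_9^38 x^3 dx = 519644.
½[f(9) + f(38)] = ½[729.000 + 54872.0] = 27800.5.
So far: 547444.
Correction k=1: B_{2}/2! · (f^{(1)}(38) − f^{(1)}(9)) = 1/12 · (4332.00 − 243.000) = 340.750.
Running total after k=1: 547785.
Correction k=2: B_{4}/4! · (f^{(3)}(38) − f^{(3)}(9)) = −1/720 · (6.00000 − 6.00000) = 0.00000.
Running total after k=2: 547785.
Correction k=3: B_{6}/6! · (f^{(5)}(38) − f^{(5)}(9)) = 1/30240 · (0.00000 − 0.00000) = 0.00000.
Running total after k=3: 547785.
Correction k=4: B_{8}/8! · (f^{(7)}(38) − f^{(7)}(9)) = −1/1209600 · (0.00000 − 0.00000) = 0.00000.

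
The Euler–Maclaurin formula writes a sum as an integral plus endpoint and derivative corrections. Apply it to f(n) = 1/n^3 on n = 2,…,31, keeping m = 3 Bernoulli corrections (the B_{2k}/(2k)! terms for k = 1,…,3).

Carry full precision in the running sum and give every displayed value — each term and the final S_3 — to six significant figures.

S_3 ≈ 0.201645

Integral: ∫_2^31 1/x^3 dx = 0.124480.
Endpoint term: (f(2) + f(31))/2 = (0.125000 + 3.35672e-05)/2 = 0.0625168.
Running total after boundary: 0.186996.
Order-1 term: 1/12 · (-3.24844e-06 − (-0.187500)) = 0.0156247.
After k=1: 0.202621.
Order-2 term: −1/720 · (-6.76054e-08 − (-0.937500)) = -0.00130208.
After k=2: 0.201319.
Order-3 term: 1/30240 · (-2.95466e-09 − (-9.84375)) = 0.000325521.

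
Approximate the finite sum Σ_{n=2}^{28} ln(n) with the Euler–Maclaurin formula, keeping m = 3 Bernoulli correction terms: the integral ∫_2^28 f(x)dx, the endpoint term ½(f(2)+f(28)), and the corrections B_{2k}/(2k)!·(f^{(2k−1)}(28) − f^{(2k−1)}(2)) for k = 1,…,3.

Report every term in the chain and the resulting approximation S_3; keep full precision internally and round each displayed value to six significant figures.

∫_2^28 ln(x) dx evaluates to 65.9154.
½[f(2) + f(28)] = ½[0.693147 + 3.33220] = 2.01268.
Running total after boundary: 67.9281.
Order-1 term: 1/12 · (0.0357143 − 0.500000) = -0.0386905.
After k=1: 67.8894.
Order-2 term: −1/720 · (9.11079e-05 − 0.250000) = 0.000347096.
After k=2: 67.8898.
Order-3 term: 1/30240 · (1.39451e-06 − 0.750000) = -2.48015e-05.

S_3 ≈ 67.8897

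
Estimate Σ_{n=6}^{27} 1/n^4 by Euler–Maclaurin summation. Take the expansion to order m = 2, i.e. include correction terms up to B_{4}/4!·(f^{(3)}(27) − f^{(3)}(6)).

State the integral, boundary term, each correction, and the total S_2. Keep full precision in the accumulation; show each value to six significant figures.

∫_6^27 1/x^4 dx evaluates to 0.00152627.
Endpoint term: (f(6) + f(27))/2 = (0.000771605 + 1.88168e-06)/2 = 0.000386743.
Integral + boundary = 0.00191302.
k=1: B_{2}/(2)! × [f^{(1)}(27) − f^{(1)}(6)] = 1/12 × (-2.78767e-07 − (-0.000514403)) = 4.28437e-05.
Running total after k=1: 0.00195586.
k=2: B_{4}/(4)! × [f^{(3)}(27) − f^{(3)}(6)] = −1/720 × (-1.14719e-08 − (-0.000428669)) = -5.95358e-07.

S_2 ≈ 0.00195527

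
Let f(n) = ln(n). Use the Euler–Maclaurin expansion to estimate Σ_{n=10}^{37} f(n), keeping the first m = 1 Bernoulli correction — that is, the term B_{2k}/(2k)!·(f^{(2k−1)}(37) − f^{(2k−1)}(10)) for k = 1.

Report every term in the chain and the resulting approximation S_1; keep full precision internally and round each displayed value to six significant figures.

S_1 ≈ 86.5288

The integral term ∫_10^37 ln(x) dx = 83.5781.
½[f(10) + f(37)] = ½[2.30259 + 3.61092] = 2.95675.
So far: 86.5349.
Order-1 term: 1/12 · (0.0270270 − 0.100000) = -0.00608108.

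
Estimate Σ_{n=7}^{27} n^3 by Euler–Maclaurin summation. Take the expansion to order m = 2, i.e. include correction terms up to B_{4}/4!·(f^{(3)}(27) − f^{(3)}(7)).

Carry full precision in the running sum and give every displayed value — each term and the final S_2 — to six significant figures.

S_2 ≈ 142443

The integral term ∫_7^27 x^3 dx = 132260.
Endpoint term: (f(7) + f(27))/2 = (343.000 + 19683.0)/2 = 10013.0.
So far: 142273.
Order-1 term: 1/12 · (2187.00 − 147.000) = 170.000.
Partial sum through k=1: 142443.
Order-2 term: −1/720 · (6.00000 − 6.00000) = 0.00000.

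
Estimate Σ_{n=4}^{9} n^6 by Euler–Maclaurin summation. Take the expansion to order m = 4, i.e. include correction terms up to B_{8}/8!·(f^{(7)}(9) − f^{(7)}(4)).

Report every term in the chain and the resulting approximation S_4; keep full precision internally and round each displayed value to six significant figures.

S_4 ≈ 977611

The integral term ∫_4^9 x^6 dx = 680941.
Endpoint term: (f(4) + f(9))/2 = (4096.00 + 531441)/2 = 267768.
So far: 948709.
k=1: B_{2}/(2)! × [f^{(1)}(9) − f^{(1)}(4)] = 1/12 × (354294 − 6144.00) = 29012.5.
Running total after k=1: 977722.
k=2: B_{4}/(4)! × [f^{(3)}(9) − f^{(3)}(4)] = −1/720 × (87480.0 − 7680.00) = -110.833.
Running total after k=2: 977611.
k=3: B_{6}/(6)! × [f^{(5)}(9) − f^{(5)}(4)] = 1/30240 × (6480.00 − 2880.00) = 0.119048.
Running total after k=3: 977611.
k=4: B_{8}/(8)! × [f^{(7)}(9) − f^{(7)}(4)] = −1/1209600 × (0.00000 − 0.00000) = 0.00000.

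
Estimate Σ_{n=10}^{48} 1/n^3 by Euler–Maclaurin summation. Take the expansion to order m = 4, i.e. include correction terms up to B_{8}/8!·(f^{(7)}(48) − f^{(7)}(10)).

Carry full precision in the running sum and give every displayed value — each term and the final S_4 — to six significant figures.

S_4 ≈ 0.00531238

Integral: ∫_10^48 1/x^3 dx = 0.00478299.
Endpoint term: (f(10) + f(48))/2 = (0.00100000 + 9.04225e-06)/2 = 0.000504521.
Integral + boundary = 0.00528751.
k=1: B_{2}/(2)! × [f^{(1)}(48) − f^{(1)}(10)] = 1/12 × (-5.65140e-07 − (-0.000300000)) = 2.49529e-05.
Partial sum through k=1: 0.00531246.
k=2: B_{4}/(4)! × [f^{(3)}(48) − f^{(3)}(10)] = −1/720 × (-4.90573e-09 − (-6.00000e-05)) = -8.33265e-08.
Partial sum through k=2: 0.00531238.
k=3: B_{6}/(6)! × [f^{(5)}(48) − f^{(5)}(10)] = 1/30240 × (-8.94274e-11 − (-2.52000e-05)) = 8.33330e-10.
Partial sum through k=3: 0.00531238.
k=4: B_{8}/(8)! × [f^{(7)}(48) − f^{(7)}(10)] = −1/1209600 × (-2.79461e-12 − (-1.81440e-05)) = -1.50000e-11.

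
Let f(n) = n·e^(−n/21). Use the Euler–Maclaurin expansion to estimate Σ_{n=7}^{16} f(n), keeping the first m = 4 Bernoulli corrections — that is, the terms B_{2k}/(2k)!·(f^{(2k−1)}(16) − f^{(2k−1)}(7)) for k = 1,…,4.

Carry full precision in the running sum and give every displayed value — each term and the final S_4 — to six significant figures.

S_4 ≈ 64.8466

Integral: ∫_7^16 x·e^(−x/21) dx = 58.6351.
Boundary: ½(f(7) + f(16)) = ½(5.01572 + 7.46842) = 6.24207.
So far: 64.8772.
Order-1 term: 1/12 · (0.111137 − 0.477688) = -0.0305459.
After k=1: 64.8466.
Order-2 term: −1/720 · (0.00236891 − 0.00433277) = 2.72758e-06.
After k=2: 64.8466.
Order-3 term: 1/30240 · (1.01719e-05 − 1.71935e-05) = -2.32196e-10.
After k=3: 64.8466.
Order-4 term: −1/1209600 · (3.39504e-08 − 5.56965e-08) = 1.79779e-14.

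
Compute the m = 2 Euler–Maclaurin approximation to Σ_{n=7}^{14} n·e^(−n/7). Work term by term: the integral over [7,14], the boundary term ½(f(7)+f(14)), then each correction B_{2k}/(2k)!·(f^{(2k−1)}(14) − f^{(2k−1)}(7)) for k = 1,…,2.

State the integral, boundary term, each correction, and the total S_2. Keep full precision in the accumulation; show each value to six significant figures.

S_2 ≈ 18.3816

The integral term ∫_7^14 x·e^(−x/7) dx = 16.1579.
Endpoint term: (f(7) + f(14))/2 = (2.57516 + 1.89469)/2 = 2.23493.
Integral + boundary = 18.3928.
Correction k=1: B_{2}/2! · (f^{(1)}(14) − f^{(1)}(7)) = 1/12 · (-0.135335 − 0.00000) = -0.0112779.
Partial sum through k=1: 18.3815.
Correction k=2: B_{4}/4! · (f^{(3)}(14) − f^{(3)}(7)) = −1/720 · (0.00276194 − 0.0150155) = 1.70188e-05.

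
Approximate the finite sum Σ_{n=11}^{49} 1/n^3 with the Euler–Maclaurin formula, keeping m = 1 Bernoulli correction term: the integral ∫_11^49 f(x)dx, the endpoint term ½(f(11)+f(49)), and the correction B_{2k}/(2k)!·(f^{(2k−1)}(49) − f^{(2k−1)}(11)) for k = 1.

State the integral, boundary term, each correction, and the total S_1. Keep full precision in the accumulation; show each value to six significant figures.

S_1 ≈ 0.00432092

∫_11^49 1/x^3 dx evaluates to 0.00392398.
½[f(11) + f(49)] = ½[0.000751315 + 8.49986e-06] = 0.000379907.
Integral + boundary = 0.00430389.
k=1: B_{2}/(2)! × [f^{(1)}(49) − f^{(1)}(11)] = 1/12 × (-5.20400e-07 − (-0.000204904)) = 1.70320e-05.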